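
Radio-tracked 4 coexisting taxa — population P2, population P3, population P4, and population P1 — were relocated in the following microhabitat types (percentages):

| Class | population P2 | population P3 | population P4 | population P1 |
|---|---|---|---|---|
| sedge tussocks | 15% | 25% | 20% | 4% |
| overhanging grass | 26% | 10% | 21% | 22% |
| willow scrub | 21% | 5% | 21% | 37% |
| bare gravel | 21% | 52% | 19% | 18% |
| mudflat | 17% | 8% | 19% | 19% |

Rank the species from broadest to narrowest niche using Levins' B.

Convert percentages to proportions (divide by 100).
Σp_P2ᵢ² = 0.15² + 0.26² + 0.21² + 0.21² + 0.17² = 0.0225 + 0.0676 + 0.0441 + 0.0441 + 0.0289 = 0.2072
B_P2 = 1 / 0.2072 = 4.8263
Σp_P3ᵢ² = 0.25² + 0.10² + 0.05² + 0.52² + 0.08² = 0.0625 + 0.0100 + 0.0025 + 0.2704 + 0.0064 = 0.3518
B_P3 = 1 / 0.3518 = 2.8425
Σp_P4ᵢ² = 0.20² + 0.21² + 0.21² + 0.19² + 0.19² = 0.0400 + 0.0441 + 0.0441 + 0.0361 + 0.0361 = 0.2004
B_P4 = 1 / 0.2004 = 4.9900
Σp_P1ᵢ² = 0.04² + 0.22² + 0.37² + 0.18² + 0.19² = 0.0016 + 0.0484 + 0.1369 + 0.0324 + 0.0361 = 0.2554
B_P1 = 1 / 0.2554 = 3.9154
Ranking by B (broadest → narrowest): population P4 (4.99) > population P2 (4.83) > population P1 (3.92) > population P3 (2.84)

population P4 > population P2 > population P1 > population P3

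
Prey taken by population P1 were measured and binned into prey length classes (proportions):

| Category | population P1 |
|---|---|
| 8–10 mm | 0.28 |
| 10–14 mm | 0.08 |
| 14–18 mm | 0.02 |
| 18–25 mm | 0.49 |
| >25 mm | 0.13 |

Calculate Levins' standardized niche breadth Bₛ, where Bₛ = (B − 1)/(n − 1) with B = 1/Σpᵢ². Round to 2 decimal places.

Σpᵢ² = 0.28² + 0.08² + 0.02² + 0.49² + 0.13² = 0.0784 + 0.0064 + 0.0004 + 0.2401 + 0.0169 = 0.3422
B = 1 / 0.3422 = 2.9223
Bₛ = (B − 1)/(n − 1) = (2.9223 − 1)/(5 − 1) = 1.9223/4 = 0.4806

0.48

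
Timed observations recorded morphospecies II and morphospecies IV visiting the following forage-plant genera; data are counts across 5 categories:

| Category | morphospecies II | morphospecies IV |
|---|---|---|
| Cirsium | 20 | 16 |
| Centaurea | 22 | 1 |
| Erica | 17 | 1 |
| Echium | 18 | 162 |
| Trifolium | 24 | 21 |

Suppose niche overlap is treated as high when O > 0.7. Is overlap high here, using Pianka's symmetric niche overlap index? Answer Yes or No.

No

Proportions for morphospecies II (n=101): 20/101=0.1980, 22/101=0.2178, 17/101=0.1683, 18/101=0.1782, 24/101=0.2376
Proportions for morphospecies IV (n=201): 16/201=0.0796, 1/201=0.0050, 1/201=0.0050, 162/201=0.8060, 21/201=0.1045
Σ p₁ᵢp₂ᵢ = 0.015761 + 0.001089 + 0.000842 + 0.143629 + 0.024829 = 0.186150
Σp_1ᵢ² = 0.1980² + 0.2178² + 0.1683² + 0.1782² + 0.2376² = 0.039204 + 0.047437 + 0.028325 + 0.031755 + 0.056454 = 0.203175
Σp_2ᵢ² = 0.0796² + 0.0050² + 0.0050² + 0.8060² + 0.1045² = 0.006336 + 0.000025 + 0.000025 + 0.649636 + 0.010920 = 0.666942
O = 0.186150 / √(0.203175 × 0.666942) = 0.186150 / 0.3681113 = 0.5057
O = 0.5057 < 0.7 → No.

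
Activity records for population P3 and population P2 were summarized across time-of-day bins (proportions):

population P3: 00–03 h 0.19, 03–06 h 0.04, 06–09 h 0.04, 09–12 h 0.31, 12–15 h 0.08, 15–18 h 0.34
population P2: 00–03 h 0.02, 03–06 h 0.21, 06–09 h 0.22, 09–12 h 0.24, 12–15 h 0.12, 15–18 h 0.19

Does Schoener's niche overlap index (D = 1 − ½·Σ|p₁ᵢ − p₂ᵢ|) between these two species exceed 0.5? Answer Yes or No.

Σ|p₁ᵢ − p₂ᵢ| = 0.17 + 0.17 + 0.18 + 0.07 + 0.04 + 0.15 = 0.78
D = 1 − ½ × 0.78 = 1 − 0.390 = 0.6100
D = 0.6100 > 0.5 → Yes.

Yes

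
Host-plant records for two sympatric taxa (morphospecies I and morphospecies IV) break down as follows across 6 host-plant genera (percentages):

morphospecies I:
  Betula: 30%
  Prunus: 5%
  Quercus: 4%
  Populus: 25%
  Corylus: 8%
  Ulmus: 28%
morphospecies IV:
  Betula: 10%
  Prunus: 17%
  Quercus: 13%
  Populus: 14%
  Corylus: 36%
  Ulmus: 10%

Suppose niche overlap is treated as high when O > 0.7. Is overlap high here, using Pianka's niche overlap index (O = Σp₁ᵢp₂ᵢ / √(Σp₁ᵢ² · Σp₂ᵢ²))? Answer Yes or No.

Convert percentages to proportions (divide by 100).
Σ p₁ᵢp₂ᵢ = 0.0300 + 0.0085 + 0.0052 + 0.0350 + 0.0288 + 0.0280 = 0.1355
Σp_1ᵢ² = 0.30² + 0.05² + 0.04² + 0.25² + 0.08² + 0.28² = 0.0900 + 0.0025 + 0.0016 + 0.0625 + 0.0064 + 0.0784 = 0.2414
Σp_2ᵢ² = 0.10² + 0.17² + 0.13² + 0.14² + 0.36² + 0.10² = 0.0100 + 0.0289 + 0.0169 + 0.0196 + 0.1296 + 0.0100 = 0.2150
O = 0.1355 / √(0.2414 × 0.2150) = 0.1355 / 0.22782 = 0.5948
O = 0.5948 < 0.7 → No.

No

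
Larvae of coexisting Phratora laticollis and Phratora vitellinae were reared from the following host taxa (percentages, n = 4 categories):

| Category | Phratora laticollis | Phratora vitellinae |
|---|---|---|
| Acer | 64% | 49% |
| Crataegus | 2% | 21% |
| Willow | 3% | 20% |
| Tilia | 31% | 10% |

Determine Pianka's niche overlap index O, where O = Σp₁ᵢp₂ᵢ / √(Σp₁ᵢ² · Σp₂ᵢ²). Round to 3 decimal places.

0.862

Convert percentages to proportions (divide by 100).
Σ p₁ᵢp₂ᵢ = 0.3136 + 0.0042 + 0.0060 + 0.0310 = 0.3548
Σp_1ᵢ² = 0.64² + 0.02² + 0.03² + 0.31² = 0.4096 + 0.0004 + 0.0009 + 0.0961 = 0.5070
Σp_2ᵢ² = 0.49² + 0.21² + 0.20² + 0.10² = 0.2401 + 0.0441 + 0.0400 + 0.0100 = 0.3342
O = 0.3548 / √(0.5070 × 0.3342) = 0.3548 / 0.411630 = 0.86194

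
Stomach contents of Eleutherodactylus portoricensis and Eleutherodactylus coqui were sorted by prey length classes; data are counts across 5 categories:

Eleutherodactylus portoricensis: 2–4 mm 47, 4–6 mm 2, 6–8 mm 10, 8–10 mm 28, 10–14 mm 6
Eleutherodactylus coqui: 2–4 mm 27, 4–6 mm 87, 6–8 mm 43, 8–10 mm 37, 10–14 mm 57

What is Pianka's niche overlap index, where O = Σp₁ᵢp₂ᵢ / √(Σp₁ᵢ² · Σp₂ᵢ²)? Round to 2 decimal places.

Proportions for Eleutherodactylus portoricensis (n=93): 47/93=0.5054, 2/93=0.0215, 10/93=0.1075, 28/93=0.3011, 6/93=0.0645
Proportions for Eleutherodactylus coqui (n=251): 27/251=0.1076, 87/251=0.3466, 43/251=0.1713, 37/251=0.1474, 57/251=0.2271
Σ p₁ᵢp₂ᵢ = 0.054381 + 0.007452 + 0.018415 + 0.044382 + 0.014648 = 0.139278
Σp_1ᵢ² = 0.5054² + 0.0215² + 0.1075² + 0.3011² + 0.0645² = 0.255429 + 0.000462 + 0.011556 + 0.090661 + 0.004160 = 0.362268
Σp_2ᵢ² = 0.1076² + 0.3466² + 0.1713² + 0.1474² + 0.2271² = 0.011578 + 0.120132 + 0.029344 + 0.021727 + 0.051574 = 0.234355
O = 0.139278 / √(0.362268 × 0.234355) = 0.139278 / 0.2913749 = 0.4780

0.48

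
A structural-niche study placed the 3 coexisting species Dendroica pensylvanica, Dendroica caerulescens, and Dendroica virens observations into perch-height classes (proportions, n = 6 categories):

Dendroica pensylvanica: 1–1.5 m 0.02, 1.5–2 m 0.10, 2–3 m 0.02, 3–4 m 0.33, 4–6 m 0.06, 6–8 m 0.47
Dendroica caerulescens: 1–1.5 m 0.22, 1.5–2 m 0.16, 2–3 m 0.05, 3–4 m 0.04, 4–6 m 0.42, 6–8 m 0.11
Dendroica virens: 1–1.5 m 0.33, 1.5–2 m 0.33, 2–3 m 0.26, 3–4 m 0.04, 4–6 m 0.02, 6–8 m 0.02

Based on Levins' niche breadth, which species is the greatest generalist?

Dendroica caerulescens

Σp_pensᵢ² = 0.02² + 0.10² + 0.02² + 0.33² + 0.06² + 0.47² = 0.0004 + 0.0100 + 0.0004 + 0.1089 + 0.0036 + 0.2209 = 0.3442
B_pens = 1 / 0.3442 = 2.9053
Σp_caerᵢ² = 0.22² + 0.16² + 0.05² + 0.04² + 0.42² + 0.11² = 0.0484 + 0.0256 + 0.0025 + 0.0016 + 0.1764 + 0.0121 = 0.2666
B_caer = 1 / 0.2666 = 3.7509
Σp_vireᵢ² = 0.33² + 0.33² + 0.26² + 0.04² + 0.02² + 0.02² = 0.1089 + 0.1089 + 0.0676 + 0.0016 + 0.0004 + 0.0004 = 0.2878
B_vire = 1 / 0.2878 = 3.4746
Highest B → broadest niche (most generalist): Dendroica caerulescens (B = 3.75).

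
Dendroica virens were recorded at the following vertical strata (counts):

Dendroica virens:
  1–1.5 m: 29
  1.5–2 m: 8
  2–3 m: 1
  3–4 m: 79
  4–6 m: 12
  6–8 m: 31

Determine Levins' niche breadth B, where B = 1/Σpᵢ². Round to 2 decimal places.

3.10

Proportions for Dendroica virens (n=160): 29/160=0.1813, 8/160=0.0500, 1/160=0.0063, 79/160=0.4938, 12/160=0.0750, 31/160=0.1938
Σpᵢ² = 0.1813² + 0.0500² + 0.0063² + 0.4938² + 0.0750² + 0.1938² = 0.032870 + 0.002500 + 0.000040 + 0.243838 + 0.005625 + 0.037558 = 0.322431
B = 1 / 0.322431 = 3.1014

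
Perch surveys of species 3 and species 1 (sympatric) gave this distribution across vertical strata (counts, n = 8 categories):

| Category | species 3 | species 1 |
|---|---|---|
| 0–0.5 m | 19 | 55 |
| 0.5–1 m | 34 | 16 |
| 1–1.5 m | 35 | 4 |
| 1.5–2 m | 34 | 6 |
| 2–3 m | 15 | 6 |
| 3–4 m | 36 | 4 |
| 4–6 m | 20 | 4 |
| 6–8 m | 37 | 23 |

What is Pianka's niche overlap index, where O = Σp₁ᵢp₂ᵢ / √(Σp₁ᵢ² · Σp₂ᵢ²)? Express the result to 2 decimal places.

Proportions for species 3 (n=230): 19/230=0.0826, 34/230=0.1478, 35/230=0.1522, 34/230=0.1478, 15/230=0.0652, 36/230=0.1565, 20/230=0.0870, 37/230=0.1609
Proportions for species 1 (n=118): 55/118=0.4661, 16/118=0.1356, 4/118=0.0339, 6/118=0.0508, 6/118=0.0508, 4/118=0.0339, 4/118=0.0339, 23/118=0.1949
Σ p₁ᵢp₂ᵢ = 0.038500 + 0.020042 + 0.005160 + 0.007508 + 0.003312 + 0.005305 + 0.002949 + 0.031359 = 0.114135
Σp_1ᵢ² = 0.0826² + 0.1478² + 0.1522² + 0.1478² + 0.0652² + 0.1565² + 0.0870² + 0.1609² = 0.006823 + 0.021845 + 0.023165 + 0.021845 + 0.004251 + 0.024492 + 0.007569 + 0.025889 = 0.135879
Σp_2ᵢ² = 0.4661² + 0.1356² + 0.0339² + 0.0508² + 0.0508² + 0.0339² + 0.0339² + 0.1949² = 0.217249 + 0.018387 + 0.001149 + 0.002581 + 0.002581 + 0.001149 + 0.001149 + 0.037986 = 0.282231
O = 0.114135 / √(0.135879 × 0.282231) = 0.114135 / 0.1958297 = 0.5828

0.58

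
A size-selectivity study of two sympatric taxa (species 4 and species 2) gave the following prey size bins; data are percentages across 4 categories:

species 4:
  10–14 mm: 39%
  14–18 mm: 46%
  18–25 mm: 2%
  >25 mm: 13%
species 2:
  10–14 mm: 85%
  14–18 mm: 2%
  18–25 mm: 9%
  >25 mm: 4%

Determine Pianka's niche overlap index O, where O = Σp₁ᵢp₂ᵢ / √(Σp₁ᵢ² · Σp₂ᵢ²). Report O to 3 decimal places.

Convert percentages to proportions (divide by 100).
Σ p₁ᵢp₂ᵢ = 0.3315 + 0.0092 + 0.0018 + 0.0052 = 0.3477
Σp_1ᵢ² = 0.39² + 0.46² + 0.02² + 0.13² = 0.1521 + 0.2116 + 0.0004 + 0.0169 = 0.3810
Σp_2ᵢ² = 0.85² + 0.02² + 0.09² + 0.04² = 0.7225 + 0.0004 + 0.0081 + 0.0016 = 0.7326
O = 0.3477 / √(0.3810 × 0.7326) = 0.3477 / 0.528319 = 0.65813

0.658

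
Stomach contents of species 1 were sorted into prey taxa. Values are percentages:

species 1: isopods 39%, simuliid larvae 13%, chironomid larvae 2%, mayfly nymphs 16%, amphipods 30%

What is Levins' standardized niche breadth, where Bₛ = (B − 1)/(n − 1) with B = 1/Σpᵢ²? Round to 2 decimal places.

0.63

Convert percentages to proportions (divide by 100).
Σpᵢ² = 0.39² + 0.13² + 0.02² + 0.16² + 0.30² = 0.1521 + 0.0169 + 0.0004 + 0.0256 + 0.0900 = 0.2850
B = 1 / 0.2850 = 3.5088
Bₛ = (B − 1)/(n − 1) = (3.5088 − 1)/(5 − 1) = 2.5088/4 = 0.6272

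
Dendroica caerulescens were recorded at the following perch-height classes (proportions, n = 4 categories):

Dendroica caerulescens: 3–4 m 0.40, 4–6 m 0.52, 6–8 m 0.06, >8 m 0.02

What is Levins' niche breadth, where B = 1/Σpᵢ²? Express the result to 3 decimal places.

Σpᵢ² = 0.40² + 0.52² + 0.06² + 0.02² = 0.1600 + 0.2704 + 0.0036 + 0.0004 = 0.4344
B = 1 / 0.4344 = 2.30203

2.302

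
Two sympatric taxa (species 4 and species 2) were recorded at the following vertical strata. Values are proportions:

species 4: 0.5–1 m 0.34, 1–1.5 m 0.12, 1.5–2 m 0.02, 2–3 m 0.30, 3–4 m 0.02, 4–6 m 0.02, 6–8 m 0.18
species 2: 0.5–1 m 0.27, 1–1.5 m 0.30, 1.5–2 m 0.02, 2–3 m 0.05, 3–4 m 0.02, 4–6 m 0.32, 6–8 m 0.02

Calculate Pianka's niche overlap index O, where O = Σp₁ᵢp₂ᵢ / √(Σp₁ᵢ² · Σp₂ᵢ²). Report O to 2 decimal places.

0.59

Σ p₁ᵢp₂ᵢ = 0.0918 + 0.0360 + 0.0004 + 0.0150 + 0.0004 + 0.0064 + 0.0036 = 0.1536
Σp_1ᵢ² = 0.34² + 0.12² + 0.02² + 0.30² + 0.02² + 0.02² + 0.18² = 0.1156 + 0.0144 + 0.0004 + 0.0900 + 0.0004 + 0.0004 + 0.0324 = 0.2536
Σp_2ᵢ² = 0.27² + 0.30² + 0.02² + 0.05² + 0.02² + 0.32² + 0.02² = 0.0729 + 0.0900 + 0.0004 + 0.0025 + 0.0004 + 0.1024 + 0.0004 = 0.2690
O = 0.1536 / √(0.2536 × 0.2690) = 0.1536 / 0.26119 = 0.5881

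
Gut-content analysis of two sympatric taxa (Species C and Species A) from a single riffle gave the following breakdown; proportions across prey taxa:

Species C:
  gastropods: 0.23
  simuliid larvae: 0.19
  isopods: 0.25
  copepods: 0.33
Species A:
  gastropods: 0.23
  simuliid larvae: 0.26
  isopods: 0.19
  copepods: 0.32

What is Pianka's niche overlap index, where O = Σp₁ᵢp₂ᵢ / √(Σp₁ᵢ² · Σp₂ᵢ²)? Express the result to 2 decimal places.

0.98

Σ p₁ᵢp₂ᵢ = 0.0529 + 0.0494 + 0.0475 + 0.1056 = 0.2554
Σp_1ᵢ² = 0.23² + 0.19² + 0.25² + 0.33² = 0.0529 + 0.0361 + 0.0625 + 0.1089 = 0.2604
Σp_2ᵢ² = 0.23² + 0.26² + 0.19² + 0.32² = 0.0529 + 0.0676 + 0.0361 + 0.1024 = 0.2590
O = 0.2554 / √(0.2604 × 0.2590) = 0.2554 / 0.25970 = 0.9834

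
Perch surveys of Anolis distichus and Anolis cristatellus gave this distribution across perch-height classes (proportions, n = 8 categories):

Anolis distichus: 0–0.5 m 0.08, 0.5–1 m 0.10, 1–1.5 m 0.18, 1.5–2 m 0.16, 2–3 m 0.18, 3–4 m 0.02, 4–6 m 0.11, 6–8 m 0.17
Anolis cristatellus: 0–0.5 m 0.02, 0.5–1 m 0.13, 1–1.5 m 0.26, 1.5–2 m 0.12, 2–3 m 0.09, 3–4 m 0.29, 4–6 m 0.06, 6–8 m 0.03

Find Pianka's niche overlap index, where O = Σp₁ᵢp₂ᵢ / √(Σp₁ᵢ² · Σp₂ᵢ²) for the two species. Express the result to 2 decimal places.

Σ p₁ᵢp₂ᵢ = 0.0016 + 0.0130 + 0.0468 + 0.0192 + 0.0162 + 0.0058 + 0.0066 + 0.0051 = 0.1143
Σp_1ᵢ² = 0.08² + 0.10² + 0.18² + 0.16² + 0.18² + 0.02² + 0.11² + 0.17² = 0.0064 + 0.0100 + 0.0324 + 0.0256 + 0.0324 + 0.0004 + 0.0121 + 0.0289 = 0.1482
Σp_2ᵢ² = 0.02² + 0.13² + 0.26² + 0.12² + 0.09² + 0.29² + 0.06² + 0.03² = 0.0004 + 0.0169 + 0.0676 + 0.0144 + 0.0081 + 0.0841 + 0.0036 + 0.0009 = 0.1960
O = 0.1143 / √(0.1482 × 0.1960) = 0.1143 / 0.17043 = 0.6707

0.67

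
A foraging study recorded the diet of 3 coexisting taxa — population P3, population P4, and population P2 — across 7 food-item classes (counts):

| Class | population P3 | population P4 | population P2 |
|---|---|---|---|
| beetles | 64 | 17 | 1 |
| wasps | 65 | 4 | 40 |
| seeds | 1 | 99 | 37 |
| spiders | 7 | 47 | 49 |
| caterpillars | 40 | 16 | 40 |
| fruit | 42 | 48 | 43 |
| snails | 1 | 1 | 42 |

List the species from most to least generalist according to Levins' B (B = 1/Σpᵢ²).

Proportions for population P3 (n=220): 64/220=0.2909, 65/220=0.2955, 1/220=0.0045, 7/220=0.0318, 40/220=0.1818, 42/220=0.1909, 1/220=0.0045
Proportions for population P4 (n=232): 17/232=0.0733, 4/232=0.0172, 99/232=0.4267, 47/232=0.2026, 16/232=0.0690, 48/232=0.2069, 1/232=0.0043
Proportions for population P2 (n=252): 1/252=0.0040, 40/252=0.1587, 37/252=0.1468, 49/252=0.1944, 40/252=0.1587, 43/252=0.1706, 42/252=0.1667
Σp_P3ᵢ² = 0.2909² + 0.2955² + 0.0045² + 0.0318² + 0.1818² + 0.1909² + 0.0045² = 0.084623 + 0.087320 + 0.000020 + 0.001011 + 0.033051 + 0.036443 + 0.000020 = 0.242488
B_P3 = 1 / 0.242488 = 4.1239
Σp_P4ᵢ² = 0.0733² + 0.0172² + 0.4267² + 0.2026² + 0.0690² + 0.2069² + 0.0043² = 0.005373 + 0.000296 + 0.182073 + 0.041047 + 0.004761 + 0.042808 + 0.000018 = 0.276376
B_P4 = 1 / 0.276376 = 3.6183
Σp_P2ᵢ² = 0.0040² + 0.1587² + 0.1468² + 0.1944² + 0.1587² + 0.1706² + 0.1667² = 0.000016 + 0.025186 + 0.021550 + 0.037791 + 0.025186 + 0.029104 + 0.027789 = 0.166622
B_P2 = 1 / 0.166622 = 6.0016
Ranking by B (broadest → narrowest): population P2 (6.00) > population P3 (4.12) > population P4 (3.62)

population P2 > population P3 > population P4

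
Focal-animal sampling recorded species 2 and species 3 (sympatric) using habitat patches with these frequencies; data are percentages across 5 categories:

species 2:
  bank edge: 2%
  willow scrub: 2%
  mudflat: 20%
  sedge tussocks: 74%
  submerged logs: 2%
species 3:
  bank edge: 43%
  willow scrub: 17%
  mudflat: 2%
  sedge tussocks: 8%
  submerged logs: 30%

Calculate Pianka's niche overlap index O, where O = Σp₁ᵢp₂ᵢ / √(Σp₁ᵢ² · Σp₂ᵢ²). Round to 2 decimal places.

Convert percentages to proportions (divide by 100).
Σ p₁ᵢp₂ᵢ = 0.0086 + 0.0034 + 0.0040 + 0.0592 + 0.0060 = 0.0812
Σp_1ᵢ² = 0.02² + 0.02² + 0.20² + 0.74² + 0.02² = 0.0004 + 0.0004 + 0.0400 + 0.5476 + 0.0004 = 0.5888
Σp_2ᵢ² = 0.43² + 0.17² + 0.02² + 0.08² + 0.30² = 0.1849 + 0.0289 + 0.0004 + 0.0064 + 0.0900 = 0.3106
O = 0.0812 / √(0.5888 × 0.3106) = 0.0812 / 0.42765 = 0.1899

0.19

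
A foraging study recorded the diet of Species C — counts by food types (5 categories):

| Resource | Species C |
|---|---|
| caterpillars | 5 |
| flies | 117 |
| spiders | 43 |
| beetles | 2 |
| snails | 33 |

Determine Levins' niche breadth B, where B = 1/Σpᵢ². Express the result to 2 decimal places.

2.40

Proportions for Species C (n=200): 5/200=0.0250, 117/200=0.5850, 43/200=0.2150, 2/200=0.0100, 33/200=0.1650
Σpᵢ² = 0.0250² + 0.5850² + 0.2150² + 0.0100² + 0.1650² = 0.000625 + 0.342225 + 0.046225 + 0.000100 + 0.027225 = 0.416400
B = 1 / 0.416400 = 2.4015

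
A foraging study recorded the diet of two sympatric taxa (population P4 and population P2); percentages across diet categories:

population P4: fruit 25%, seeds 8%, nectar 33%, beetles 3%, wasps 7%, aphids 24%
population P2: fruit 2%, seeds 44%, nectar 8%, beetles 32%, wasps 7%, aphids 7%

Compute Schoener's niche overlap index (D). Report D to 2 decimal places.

Convert percentages to proportions (divide by 100).
Σ|p₁ᵢ − p₂ᵢ| = 0.23 + 0.36 + 0.25 + 0.29 + 0.00 + 0.17 = 1.30
D = 1 − ½ × 1.30 = 1 − 0.650 = 0.3500

0.35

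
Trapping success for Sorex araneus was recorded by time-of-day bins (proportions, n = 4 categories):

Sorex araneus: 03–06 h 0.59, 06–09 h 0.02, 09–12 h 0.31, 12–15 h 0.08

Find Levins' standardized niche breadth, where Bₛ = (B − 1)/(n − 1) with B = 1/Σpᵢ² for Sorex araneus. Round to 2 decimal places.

0.41

Σpᵢ² = 0.59² + 0.02² + 0.31² + 0.08² = 0.3481 + 0.0004 + 0.0961 + 0.0064 = 0.4510
B = 1 / 0.4510 = 2.2173
Bₛ = (B − 1)/(n − 1) = (2.2173 − 1)/(4 − 1) = 1.2173/3 = 0.4058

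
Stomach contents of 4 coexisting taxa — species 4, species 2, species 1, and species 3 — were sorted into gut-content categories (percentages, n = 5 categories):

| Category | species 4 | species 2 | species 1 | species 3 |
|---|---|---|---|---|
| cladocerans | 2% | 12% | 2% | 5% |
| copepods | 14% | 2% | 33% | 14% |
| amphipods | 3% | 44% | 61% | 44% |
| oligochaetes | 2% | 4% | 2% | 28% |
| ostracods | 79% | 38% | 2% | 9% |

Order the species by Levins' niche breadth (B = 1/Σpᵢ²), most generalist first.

species 3 > species 2 > species 1 > species 4

Convert percentages to proportions (divide by 100).
Σp_4ᵢ² = 0.02² + 0.14² + 0.03² + 0.02² + 0.79² = 0.0004 + 0.0196 + 0.0009 + 0.0004 + 0.6241 = 0.6454
B_4 = 1 / 0.6454 = 1.5494
Σp_2ᵢ² = 0.12² + 0.02² + 0.44² + 0.04² + 0.38² = 0.0144 + 0.0004 + 0.1936 + 0.0016 + 0.1444 = 0.3544
B_2 = 1 / 0.3544 = 2.8217
Σp_1ᵢ² = 0.02² + 0.33² + 0.61² + 0.02² + 0.02² = 0.0004 + 0.1089 + 0.3721 + 0.0004 + 0.0004 = 0.4822
B_1 = 1 / 0.4822 = 2.0738
Σp_3ᵢ² = 0.05² + 0.14² + 0.44² + 0.28² + 0.09² = 0.0025 + 0.0196 + 0.1936 + 0.0784 + 0.0081 = 0.3022
B_3 = 1 / 0.3022 = 3.3091
Ranking by B (broadest → narrowest): species 3 (3.31) > species 2 (2.82) > species 1 (2.07) > species 4 (1.55)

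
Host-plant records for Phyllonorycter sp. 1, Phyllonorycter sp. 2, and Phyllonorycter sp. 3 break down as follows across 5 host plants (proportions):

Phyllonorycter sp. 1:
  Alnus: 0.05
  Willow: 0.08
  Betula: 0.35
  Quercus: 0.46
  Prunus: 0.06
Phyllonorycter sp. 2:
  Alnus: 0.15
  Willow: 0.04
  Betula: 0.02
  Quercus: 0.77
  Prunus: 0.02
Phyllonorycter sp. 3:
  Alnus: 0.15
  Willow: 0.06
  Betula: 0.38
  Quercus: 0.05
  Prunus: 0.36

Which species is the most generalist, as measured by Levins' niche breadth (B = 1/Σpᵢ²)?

Phyllonorycter sp. 3

Σp_1ᵢ² = 0.05² + 0.08² + 0.35² + 0.46² + 0.06² = 0.0025 + 0.0064 + 0.1225 + 0.2116 + 0.0036 = 0.3466
B_1 = 1 / 0.3466 = 2.8852
Σp_2ᵢ² = 0.15² + 0.04² + 0.02² + 0.77² + 0.02² = 0.0225 + 0.0016 + 0.0004 + 0.5929 + 0.0004 = 0.6178
B_2 = 1 / 0.6178 = 1.6186
Σp_3ᵢ² = 0.15² + 0.06² + 0.38² + 0.05² + 0.36² = 0.0225 + 0.0036 + 0.1444 + 0.0025 + 0.1296 = 0.3026
B_3 = 1 / 0.3026 = 3.3047
Highest B → broadest niche (most generalist): Phyllonorycter sp. 3 (B = 3.30).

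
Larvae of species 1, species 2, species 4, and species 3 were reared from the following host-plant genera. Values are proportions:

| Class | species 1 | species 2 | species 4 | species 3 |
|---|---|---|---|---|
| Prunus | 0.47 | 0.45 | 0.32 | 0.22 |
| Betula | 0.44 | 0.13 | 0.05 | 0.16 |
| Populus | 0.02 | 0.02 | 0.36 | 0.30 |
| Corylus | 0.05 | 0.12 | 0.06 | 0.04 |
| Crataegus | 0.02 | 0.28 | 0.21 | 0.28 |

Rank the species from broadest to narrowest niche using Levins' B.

Σp_1ᵢ² = 0.47² + 0.44² + 0.02² + 0.05² + 0.02² = 0.2209 + 0.1936 + 0.0004 + 0.0025 + 0.0004 = 0.4178
B_1 = 1 / 0.4178 = 2.3935
Σp_2ᵢ² = 0.45² + 0.13² + 0.02² + 0.12² + 0.28² = 0.2025 + 0.0169 + 0.0004 + 0.0144 + 0.0784 = 0.3126
B_2 = 1 / 0.3126 = 3.1990
Σp_4ᵢ² = 0.32² + 0.05² + 0.36² + 0.06² + 0.21² = 0.1024 + 0.0025 + 0.1296 + 0.0036 + 0.0441 = 0.2822
B_4 = 1 / 0.2822 = 3.5436
Σp_3ᵢ² = 0.22² + 0.16² + 0.30² + 0.04² + 0.28² = 0.0484 + 0.0256 + 0.0900 + 0.0016 + 0.0784 = 0.2440
B_3 = 1 / 0.2440 = 4.0984
Ranking by B (broadest → narrowest): species 3 (4.10) > species 4 (3.54) > species 2 (3.20) > species 1 (2.39)

species 3 > species 4 > species 2 > species 1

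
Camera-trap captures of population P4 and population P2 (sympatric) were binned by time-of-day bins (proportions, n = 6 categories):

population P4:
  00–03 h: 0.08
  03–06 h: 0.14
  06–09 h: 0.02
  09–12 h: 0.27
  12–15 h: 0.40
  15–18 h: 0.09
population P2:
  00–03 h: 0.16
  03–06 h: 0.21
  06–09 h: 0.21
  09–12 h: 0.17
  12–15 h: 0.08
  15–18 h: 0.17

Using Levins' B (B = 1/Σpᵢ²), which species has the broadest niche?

Σp_P4ᵢ² = 0.08² + 0.14² + 0.02² + 0.27² + 0.40² + 0.09² = 0.0064 + 0.0196 + 0.0004 + 0.0729 + 0.1600 + 0.0081 = 0.2674
B_P4 = 1 / 0.2674 = 3.7397
Σp_P2ᵢ² = 0.16² + 0.21² + 0.21² + 0.17² + 0.08² + 0.17² = 0.0256 + 0.0441 + 0.0441 + 0.0289 + 0.0064 + 0.0289 = 0.1780
B_P2 = 1 / 0.1780 = 5.6180
Highest B → broadest niche (most generalist): population P2 (B = 5.62).

population P2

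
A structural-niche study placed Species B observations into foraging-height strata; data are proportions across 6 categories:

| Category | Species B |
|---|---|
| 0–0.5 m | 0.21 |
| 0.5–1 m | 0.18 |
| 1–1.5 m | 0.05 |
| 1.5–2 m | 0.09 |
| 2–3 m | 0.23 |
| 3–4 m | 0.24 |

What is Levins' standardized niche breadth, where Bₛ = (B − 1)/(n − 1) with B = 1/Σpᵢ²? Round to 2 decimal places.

Σpᵢ² = 0.21² + 0.18² + 0.05² + 0.09² + 0.23² + 0.24² = 0.0441 + 0.0324 + 0.0025 + 0.0081 + 0.0529 + 0.0576 = 0.1976
B = 1 / 0.1976 = 5.0607
Bₛ = (B − 1)/(n − 1) = (5.0607 − 1)/(6 − 1) = 4.0607/5 = 0.8121

0.81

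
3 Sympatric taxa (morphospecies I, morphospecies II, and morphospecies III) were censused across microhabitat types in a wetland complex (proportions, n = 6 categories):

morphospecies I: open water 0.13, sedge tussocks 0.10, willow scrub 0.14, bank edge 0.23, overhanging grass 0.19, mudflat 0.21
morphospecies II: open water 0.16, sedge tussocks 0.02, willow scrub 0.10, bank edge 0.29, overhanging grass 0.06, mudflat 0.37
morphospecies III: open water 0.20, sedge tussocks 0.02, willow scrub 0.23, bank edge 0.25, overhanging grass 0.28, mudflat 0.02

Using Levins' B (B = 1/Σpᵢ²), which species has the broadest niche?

morphospecies I

Σp_Iᵢ² = 0.13² + 0.10² + 0.14² + 0.23² + 0.19² + 0.21² = 0.0169 + 0.0100 + 0.0196 + 0.0529 + 0.0361 + 0.0441 = 0.1796
B_I = 1 / 0.1796 = 5.5679
Σp_IIᵢ² = 0.16² + 0.02² + 0.10² + 0.29² + 0.06² + 0.37² = 0.0256 + 0.0004 + 0.0100 + 0.0841 + 0.0036 + 0.1369 = 0.2606
B_II = 1 / 0.2606 = 3.8373
Σp_IIIᵢ² = 0.20² + 0.02² + 0.23² + 0.25² + 0.28² + 0.02² = 0.0400 + 0.0004 + 0.0529 + 0.0625 + 0.0784 + 0.0004 = 0.2346
B_III = 1 / 0.2346 = 4.2626
Highest B → broadest niche (most generalist): morphospecies I (B = 5.57).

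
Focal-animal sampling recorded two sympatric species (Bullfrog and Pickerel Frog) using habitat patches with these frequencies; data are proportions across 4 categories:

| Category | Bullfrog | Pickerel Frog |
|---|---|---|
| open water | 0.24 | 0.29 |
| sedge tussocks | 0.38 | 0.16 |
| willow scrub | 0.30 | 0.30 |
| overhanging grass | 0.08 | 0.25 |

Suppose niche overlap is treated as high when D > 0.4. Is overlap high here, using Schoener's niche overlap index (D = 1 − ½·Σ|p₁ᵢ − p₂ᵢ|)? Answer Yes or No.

Yes

Σ|p₁ᵢ − p₂ᵢ| = 0.05 + 0.22 + 0.00 + 0.17 = 0.44
D = 1 − ½ × 0.44 = 1 − 0.220 = 0.7800
D = 0.7800 > 0.4 → Yes.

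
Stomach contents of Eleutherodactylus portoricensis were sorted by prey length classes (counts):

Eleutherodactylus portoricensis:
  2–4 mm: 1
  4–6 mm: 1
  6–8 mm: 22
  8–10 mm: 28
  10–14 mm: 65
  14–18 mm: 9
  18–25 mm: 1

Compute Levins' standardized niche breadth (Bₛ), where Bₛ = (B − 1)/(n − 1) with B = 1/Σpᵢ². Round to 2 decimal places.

Proportions for Eleutherodactylus portoricensis (n=127): 1/127=0.0079, 1/127=0.0079, 22/127=0.1732, 28/127=0.2205, 65/127=0.5118, 9/127=0.0709, 1/127=0.0079
Σpᵢ² = 0.0079² + 0.0079² + 0.1732² + 0.2205² + 0.5118² + 0.0709² + 0.0079² = 0.000062 + 0.000062 + 0.029998 + 0.048620 + 0.261939 + 0.005027 + 0.000062 = 0.345770
B = 1 / 0.345770 = 2.8921
Bₛ = (B − 1)/(n − 1) = (2.8921 − 1)/(7 − 1) = 1.8921/6 = 0.3154

0.32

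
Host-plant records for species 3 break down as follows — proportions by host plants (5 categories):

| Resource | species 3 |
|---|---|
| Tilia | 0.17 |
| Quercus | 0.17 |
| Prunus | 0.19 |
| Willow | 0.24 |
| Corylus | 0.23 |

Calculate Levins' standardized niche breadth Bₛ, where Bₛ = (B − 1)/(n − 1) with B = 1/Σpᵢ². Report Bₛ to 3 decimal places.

0.973

Σpᵢ² = 0.17² + 0.17² + 0.19² + 0.24² + 0.23² = 0.0289 + 0.0289 + 0.0361 + 0.0576 + 0.0529 = 0.2044
B = 1 / 0.2044 = 4.89237
Bₛ = (B − 1)/(n − 1) = (4.89237 − 1)/(5 − 1) = 3.89237/4 = 0.97309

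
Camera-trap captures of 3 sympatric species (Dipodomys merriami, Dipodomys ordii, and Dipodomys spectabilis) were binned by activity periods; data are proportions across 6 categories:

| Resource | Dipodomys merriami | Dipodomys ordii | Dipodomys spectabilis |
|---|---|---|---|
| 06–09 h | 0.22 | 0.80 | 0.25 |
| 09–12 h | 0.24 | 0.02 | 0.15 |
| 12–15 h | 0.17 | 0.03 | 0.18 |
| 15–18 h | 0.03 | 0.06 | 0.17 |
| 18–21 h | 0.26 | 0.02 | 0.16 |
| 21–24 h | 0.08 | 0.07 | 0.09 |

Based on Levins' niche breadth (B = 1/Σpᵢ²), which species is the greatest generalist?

Dipodomys spectabilis

Σp_merrᵢ² = 0.22² + 0.24² + 0.17² + 0.03² + 0.26² + 0.08² = 0.0484 + 0.0576 + 0.0289 + 0.0009 + 0.0676 + 0.0064 = 0.2098
B_merr = 1 / 0.2098 = 4.7664
Σp_ordiᵢ² = 0.80² + 0.02² + 0.03² + 0.06² + 0.02² + 0.07² = 0.6400 + 0.0004 + 0.0009 + 0.0036 + 0.0004 + 0.0049 = 0.6502
B_ordi = 1 / 0.6502 = 1.5380
Σp_specᵢ² = 0.25² + 0.15² + 0.18² + 0.17² + 0.16² + 0.09² = 0.0625 + 0.0225 + 0.0324 + 0.0289 + 0.0256 + 0.0081 = 0.1800
B_spec = 1 / 0.1800 = 5.5556
Highest B → broadest niche (most generalist): Dipodomys spectabilis (B = 5.56).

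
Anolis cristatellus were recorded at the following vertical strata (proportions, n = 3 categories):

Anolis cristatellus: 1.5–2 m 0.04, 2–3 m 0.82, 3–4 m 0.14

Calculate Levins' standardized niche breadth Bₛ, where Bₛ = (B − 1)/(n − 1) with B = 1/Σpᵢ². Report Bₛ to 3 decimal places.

Σpᵢ² = 0.04² + 0.82² + 0.14² = 0.0016 + 0.6724 + 0.0196 = 0.6936
B = 1 / 0.6936 = 1.44175
Bₛ = (B − 1)/(n − 1) = (1.44175 − 1)/(3 − 1) = 0.44175/2 = 0.22088

0.221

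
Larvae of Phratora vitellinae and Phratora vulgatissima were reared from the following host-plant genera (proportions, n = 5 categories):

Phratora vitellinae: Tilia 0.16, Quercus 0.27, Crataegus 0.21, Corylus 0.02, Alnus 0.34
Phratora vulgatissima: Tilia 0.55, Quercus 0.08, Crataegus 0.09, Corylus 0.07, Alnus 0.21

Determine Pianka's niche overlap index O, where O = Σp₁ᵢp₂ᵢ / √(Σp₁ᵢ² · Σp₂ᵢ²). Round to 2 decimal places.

0.65

Σ p₁ᵢp₂ᵢ = 0.0880 + 0.0216 + 0.0189 + 0.0014 + 0.0714 = 0.2013
Σp_1ᵢ² = 0.16² + 0.27² + 0.21² + 0.02² + 0.34² = 0.0256 + 0.0729 + 0.0441 + 0.0004 + 0.1156 = 0.2586
Σp_2ᵢ² = 0.55² + 0.08² + 0.09² + 0.07² + 0.21² = 0.3025 + 0.0064 + 0.0081 + 0.0049 + 0.0441 = 0.3660
O = 0.2013 / √(0.2586 × 0.3660) = 0.2013 / 0.30765 = 0.6543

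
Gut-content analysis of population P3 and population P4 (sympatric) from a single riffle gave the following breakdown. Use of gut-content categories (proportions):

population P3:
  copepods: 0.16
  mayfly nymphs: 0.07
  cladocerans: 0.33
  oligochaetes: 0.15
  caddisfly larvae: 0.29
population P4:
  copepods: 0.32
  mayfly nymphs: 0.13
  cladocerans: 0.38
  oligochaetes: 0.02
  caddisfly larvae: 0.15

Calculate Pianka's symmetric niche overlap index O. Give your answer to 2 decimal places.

Σ p₁ᵢp₂ᵢ = 0.0512 + 0.0091 + 0.1254 + 0.0030 + 0.0435 = 0.2322
Σp_1ᵢ² = 0.16² + 0.07² + 0.33² + 0.15² + 0.29² = 0.0256 + 0.0049 + 0.1089 + 0.0225 + 0.0841 = 0.2460
Σp_2ᵢ² = 0.32² + 0.13² + 0.38² + 0.02² + 0.15² = 0.1024 + 0.0169 + 0.1444 + 0.0004 + 0.0225 = 0.2866
O = 0.2322 / √(0.2460 × 0.2866) = 0.2322 / 0.26553 = 0.8745

0.87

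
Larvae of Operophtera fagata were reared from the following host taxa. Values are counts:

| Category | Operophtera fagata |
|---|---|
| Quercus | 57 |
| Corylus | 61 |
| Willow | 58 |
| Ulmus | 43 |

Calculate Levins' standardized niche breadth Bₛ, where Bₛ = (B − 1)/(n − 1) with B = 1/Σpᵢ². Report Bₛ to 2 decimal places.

0.98

Proportions for Operophtera fagata (n=219): 57/219=0.2603, 61/219=0.2785, 58/219=0.2648, 43/219=0.1963
Σpᵢ² = 0.2603² + 0.2785² + 0.2648² + 0.1963² = 0.067756 + 0.077562 + 0.070119 + 0.038534 = 0.253971
B = 1 / 0.253971 = 3.9375
Bₛ = (B − 1)/(n − 1) = (3.9375 − 1)/(4 − 1) = 2.9375/3 = 0.9792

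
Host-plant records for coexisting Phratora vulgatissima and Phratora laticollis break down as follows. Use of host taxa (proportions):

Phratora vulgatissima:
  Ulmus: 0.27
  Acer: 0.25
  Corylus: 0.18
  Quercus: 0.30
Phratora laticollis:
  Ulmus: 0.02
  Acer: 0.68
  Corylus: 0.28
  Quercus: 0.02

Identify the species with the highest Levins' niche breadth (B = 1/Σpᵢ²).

Phratora vulgatissima

Σp_vulgᵢ² = 0.27² + 0.25² + 0.18² + 0.30² = 0.0729 + 0.0625 + 0.0324 + 0.0900 = 0.2578
B_vulg = 1 / 0.2578 = 3.8790
Σp_latiᵢ² = 0.02² + 0.68² + 0.28² + 0.02² = 0.0004 + 0.4624 + 0.0784 + 0.0004 = 0.5416
B_lati = 1 / 0.5416 = 1.8464
Highest B → broadest niche (most generalist): Phratora vulgatissima (B = 3.88).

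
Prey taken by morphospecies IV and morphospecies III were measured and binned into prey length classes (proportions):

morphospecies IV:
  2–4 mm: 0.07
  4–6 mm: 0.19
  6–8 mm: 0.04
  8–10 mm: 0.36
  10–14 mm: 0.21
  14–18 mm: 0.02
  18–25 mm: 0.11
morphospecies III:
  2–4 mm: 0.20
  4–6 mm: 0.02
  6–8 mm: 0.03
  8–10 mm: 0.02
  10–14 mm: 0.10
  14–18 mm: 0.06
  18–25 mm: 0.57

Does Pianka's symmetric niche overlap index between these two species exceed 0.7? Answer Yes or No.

No

Σ p₁ᵢp₂ᵢ = 0.0140 + 0.0038 + 0.0012 + 0.0072 + 0.0210 + 0.0012 + 0.0627 = 0.1111
Σp_1ᵢ² = 0.07² + 0.19² + 0.04² + 0.36² + 0.21² + 0.02² + 0.11² = 0.0049 + 0.0361 + 0.0016 + 0.1296 + 0.0441 + 0.0004 + 0.0121 = 0.2288
Σp_2ᵢ² = 0.20² + 0.02² + 0.03² + 0.02² + 0.10² + 0.06² + 0.57² = 0.0400 + 0.0004 + 0.0009 + 0.0004 + 0.0100 + 0.0036 + 0.3249 = 0.3802
O = 0.1111 / √(0.2288 × 0.3802) = 0.1111 / 0.29494 = 0.3767
O = 0.3767 < 0.7 → No.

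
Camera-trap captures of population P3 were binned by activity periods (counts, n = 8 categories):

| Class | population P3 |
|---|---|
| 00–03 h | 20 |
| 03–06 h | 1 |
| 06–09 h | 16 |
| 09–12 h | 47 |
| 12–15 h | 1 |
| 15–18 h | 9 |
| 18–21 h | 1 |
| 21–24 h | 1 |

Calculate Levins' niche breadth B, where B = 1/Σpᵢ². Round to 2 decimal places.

Proportions for population P3 (n=96): 20/96=0.2083, 1/96=0.0104, 16/96=0.1667, 47/96=0.4896, 1/96=0.0104, 9/96=0.0938, 1/96=0.0104, 1/96=0.0104
Σpᵢ² = 0.2083² + 0.0104² + 0.1667² + 0.4896² + 0.0104² + 0.0938² + 0.0104² + 0.0104² = 0.043389 + 0.000108 + 0.027789 + 0.239708 + 0.000108 + 0.008798 + 0.000108 + 0.000108 = 0.320116
B = 1 / 0.320116 = 3.1239

3.12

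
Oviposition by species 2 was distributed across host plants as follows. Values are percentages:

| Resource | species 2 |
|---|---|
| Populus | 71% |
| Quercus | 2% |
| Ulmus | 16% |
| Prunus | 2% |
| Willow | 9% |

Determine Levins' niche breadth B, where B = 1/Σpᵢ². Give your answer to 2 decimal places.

1.86

Convert percentages to proportions (divide by 100).
Σpᵢ² = 0.71² + 0.02² + 0.16² + 0.02² + 0.09² = 0.5041 + 0.0004 + 0.0256 + 0.0004 + 0.0081 = 0.5386
B = 1 / 0.5386 = 1.8567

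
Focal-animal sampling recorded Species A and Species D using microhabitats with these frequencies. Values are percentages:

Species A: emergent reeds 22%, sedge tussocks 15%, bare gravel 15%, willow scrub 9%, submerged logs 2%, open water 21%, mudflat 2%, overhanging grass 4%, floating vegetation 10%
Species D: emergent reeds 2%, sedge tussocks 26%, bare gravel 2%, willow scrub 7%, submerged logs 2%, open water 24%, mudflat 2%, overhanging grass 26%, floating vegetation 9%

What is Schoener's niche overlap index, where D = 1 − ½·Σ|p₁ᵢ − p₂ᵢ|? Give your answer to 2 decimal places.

0.64

Convert percentages to proportions (divide by 100).
Σ|p₁ᵢ − p₂ᵢ| = 0.20 + 0.11 + 0.13 + 0.02 + 0.00 + 0.03 + 0.00 + 0.22 + 0.01 = 0.72
D = 1 − ½ × 0.72 = 1 − 0.360 = 0.6400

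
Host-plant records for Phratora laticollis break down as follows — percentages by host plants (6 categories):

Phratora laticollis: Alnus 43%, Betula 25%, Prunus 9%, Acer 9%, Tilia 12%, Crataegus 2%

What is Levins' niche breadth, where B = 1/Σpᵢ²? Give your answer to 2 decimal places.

Convert percentages to proportions (divide by 100).
Σpᵢ² = 0.43² + 0.25² + 0.09² + 0.09² + 0.12² + 0.02² = 0.1849 + 0.0625 + 0.0081 + 0.0081 + 0.0144 + 0.0004 = 0.2784
B = 1 / 0.2784 = 3.5920

3.59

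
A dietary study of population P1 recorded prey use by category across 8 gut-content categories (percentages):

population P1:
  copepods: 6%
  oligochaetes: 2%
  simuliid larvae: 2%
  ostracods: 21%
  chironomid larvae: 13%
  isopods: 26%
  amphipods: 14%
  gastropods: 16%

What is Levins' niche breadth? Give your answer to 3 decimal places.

5.612

Convert percentages to proportions (divide by 100).
Σpᵢ² = 0.06² + 0.02² + 0.02² + 0.21² + 0.13² + 0.26² + 0.14² + 0.16² = 0.0036 + 0.0004 + 0.0004 + 0.0441 + 0.0169 + 0.0676 + 0.0196 + 0.0256 = 0.1782
B = 1 / 0.1782 = 5.61167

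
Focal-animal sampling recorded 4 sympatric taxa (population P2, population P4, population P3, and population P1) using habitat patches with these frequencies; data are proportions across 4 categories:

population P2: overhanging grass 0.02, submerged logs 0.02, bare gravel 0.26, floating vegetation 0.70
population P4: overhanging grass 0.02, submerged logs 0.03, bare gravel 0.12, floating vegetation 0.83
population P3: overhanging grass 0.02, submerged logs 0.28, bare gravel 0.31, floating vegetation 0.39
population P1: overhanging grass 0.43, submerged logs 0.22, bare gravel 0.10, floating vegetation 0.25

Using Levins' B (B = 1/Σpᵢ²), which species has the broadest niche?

Σp_P2ᵢ² = 0.02² + 0.02² + 0.26² + 0.70² = 0.0004 + 0.0004 + 0.0676 + 0.4900 = 0.5584
B_P2 = 1 / 0.5584 = 1.7908
Σp_P4ᵢ² = 0.02² + 0.03² + 0.12² + 0.83² = 0.0004 + 0.0009 + 0.0144 + 0.6889 = 0.7046
B_P4 = 1 / 0.7046 = 1.4192
Σp_P3ᵢ² = 0.02² + 0.28² + 0.31² + 0.39² = 0.0004 + 0.0784 + 0.0961 + 0.1521 = 0.3270
B_P3 = 1 / 0.3270 = 3.0581
Σp_P1ᵢ² = 0.43² + 0.22² + 0.10² + 0.25² = 0.1849 + 0.0484 + 0.0100 + 0.0625 = 0.3058
B_P1 = 1 / 0.3058 = 3.2701
Highest B → broadest niche (most generalist): population P1 (B = 3.27).

population P1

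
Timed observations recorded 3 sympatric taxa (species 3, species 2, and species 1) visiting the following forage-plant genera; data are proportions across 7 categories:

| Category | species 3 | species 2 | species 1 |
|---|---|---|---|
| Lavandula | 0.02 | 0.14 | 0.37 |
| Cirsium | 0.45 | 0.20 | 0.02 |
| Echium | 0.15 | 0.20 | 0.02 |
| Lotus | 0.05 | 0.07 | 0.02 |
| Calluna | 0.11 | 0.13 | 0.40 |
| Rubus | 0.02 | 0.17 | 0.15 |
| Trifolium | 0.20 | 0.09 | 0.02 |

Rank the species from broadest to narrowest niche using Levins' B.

Σp_3ᵢ² = 0.02² + 0.45² + 0.15² + 0.05² + 0.11² + 0.02² + 0.20² = 0.0004 + 0.2025 + 0.0225 + 0.0025 + 0.0121 + 0.0004 + 0.0400 = 0.2804
B_3 = 1 / 0.2804 = 3.5663
Σp_2ᵢ² = 0.14² + 0.20² + 0.20² + 0.07² + 0.13² + 0.17² + 0.09² = 0.0196 + 0.0400 + 0.0400 + 0.0049 + 0.0169 + 0.0289 + 0.0081 = 0.1584
B_2 = 1 / 0.1584 = 6.3131
Σp_1ᵢ² = 0.37² + 0.02² + 0.02² + 0.02² + 0.40² + 0.15² + 0.02² = 0.1369 + 0.0004 + 0.0004 + 0.0004 + 0.1600 + 0.0225 + 0.0004 = 0.3210
B_1 = 1 / 0.3210 = 3.1153
Ranking by B (broadest → narrowest): species 2 (6.31) > species 3 (3.57) > species 1 (3.12)

species 2 > species 3 > species 1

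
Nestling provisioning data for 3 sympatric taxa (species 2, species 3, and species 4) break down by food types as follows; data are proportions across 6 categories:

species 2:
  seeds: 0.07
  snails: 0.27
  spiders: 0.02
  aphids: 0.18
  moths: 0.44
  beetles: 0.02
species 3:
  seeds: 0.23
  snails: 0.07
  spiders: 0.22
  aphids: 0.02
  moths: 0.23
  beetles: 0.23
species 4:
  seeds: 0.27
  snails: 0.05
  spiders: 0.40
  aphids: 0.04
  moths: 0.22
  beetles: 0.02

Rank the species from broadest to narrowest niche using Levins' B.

species 3 > species 4 > species 2

Σp_2ᵢ² = 0.07² + 0.27² + 0.02² + 0.18² + 0.44² + 0.02² = 0.0049 + 0.0729 + 0.0004 + 0.0324 + 0.1936 + 0.0004 = 0.3046
B_2 = 1 / 0.3046 = 3.2830
Σp_3ᵢ² = 0.23² + 0.07² + 0.22² + 0.02² + 0.23² + 0.23² = 0.0529 + 0.0049 + 0.0484 + 0.0004 + 0.0529 + 0.0529 = 0.2124
B_3 = 1 / 0.2124 = 4.7081
Σp_4ᵢ² = 0.27² + 0.05² + 0.40² + 0.04² + 0.22² + 0.02² = 0.0729 + 0.0025 + 0.1600 + 0.0016 + 0.0484 + 0.0004 = 0.2858
B_4 = 1 / 0.2858 = 3.4990
Ranking by B (broadest → narrowest): species 3 (4.71) > species 4 (3.50) > species 2 (3.28)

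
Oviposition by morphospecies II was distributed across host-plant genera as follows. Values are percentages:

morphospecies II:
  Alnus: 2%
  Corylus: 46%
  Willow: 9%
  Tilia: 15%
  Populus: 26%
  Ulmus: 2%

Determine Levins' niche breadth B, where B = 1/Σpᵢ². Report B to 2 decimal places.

3.22

Convert percentages to proportions (divide by 100).
Σpᵢ² = 0.02² + 0.46² + 0.09² + 0.15² + 0.26² + 0.02² = 0.0004 + 0.2116 + 0.0081 + 0.0225 + 0.0676 + 0.0004 = 0.3106
B = 1 / 0.3106 = 3.2196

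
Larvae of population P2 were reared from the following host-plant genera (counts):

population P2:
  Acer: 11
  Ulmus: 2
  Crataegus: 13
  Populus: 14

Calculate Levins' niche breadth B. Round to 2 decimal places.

Proportions for population P2 (n=40): 11/40=0.2750, 2/40=0.0500, 13/40=0.3250, 14/40=0.3500
Σpᵢ² = 0.2750² + 0.0500² + 0.3250² + 0.3500² = 0.075625 + 0.002500 + 0.105625 + 0.122500 = 0.306250
B = 1 / 0.306250 = 3.2653

3.27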